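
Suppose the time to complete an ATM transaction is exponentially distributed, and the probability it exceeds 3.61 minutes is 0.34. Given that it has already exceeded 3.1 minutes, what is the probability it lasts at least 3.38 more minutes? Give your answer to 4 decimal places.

0.3642

From e^(−λ·3.61) = 0.34, λ = −ln(0.34)/3.61 = 0.298839.
Memoryless: P(X > 3.1+3.38 | X > 3.1) = P(X > 3.38) = e^(−0.298839·3.38) ≈ 0.3642.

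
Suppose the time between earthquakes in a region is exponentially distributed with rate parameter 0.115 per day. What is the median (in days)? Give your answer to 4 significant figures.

Set 1 − e^(−λt) = 0.5, so t = −ln(0.5)/λ = 0.69315/0.115 ≈ 6.02737 days.

6.027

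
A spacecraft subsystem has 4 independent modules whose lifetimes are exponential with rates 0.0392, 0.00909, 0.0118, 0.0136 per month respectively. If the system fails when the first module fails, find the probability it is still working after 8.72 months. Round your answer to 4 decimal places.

0.5259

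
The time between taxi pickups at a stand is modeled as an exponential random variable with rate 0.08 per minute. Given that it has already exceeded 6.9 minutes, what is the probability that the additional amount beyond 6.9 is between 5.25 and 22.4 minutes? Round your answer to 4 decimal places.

0.4904

Memoryless: the residual past 6.9 is again Exp(λ).
P(5.25 < residual < 22.4) = e^(−λ·5.25) − e^(−λ·22.4) = 0.65705 − 0.16663 ≈ 0.4904.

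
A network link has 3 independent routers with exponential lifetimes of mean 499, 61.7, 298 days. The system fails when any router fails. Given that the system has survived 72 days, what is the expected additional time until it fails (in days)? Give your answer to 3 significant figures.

First-failure rate Σλ = 1/499 + 1/61.7 + 1/298 = 0.0215672.
By memorylessness the expected residual is 1/Σλ = 46.3668 days, regardless of the 72 already elapsed.

46.4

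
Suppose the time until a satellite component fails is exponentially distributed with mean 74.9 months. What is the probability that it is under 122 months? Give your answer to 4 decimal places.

0.8038

The rate is λ = 1/74.9 = 0.0133511 per month.
P(X ≤ 122) = 1 − e^(−λ·122) = 1 − e^(−1.6288) ≈ 0.8038.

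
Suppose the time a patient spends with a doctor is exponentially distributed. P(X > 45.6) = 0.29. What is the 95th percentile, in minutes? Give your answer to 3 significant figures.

e^(−λ·45.6) = 0.29 ⇒ λ = −ln(0.29)/45.6 = 0.0271464.
95th percentile: 1 − e^(−λt) = 0.95, t = −ln(0.05)/λ = 110.355 minutes.

110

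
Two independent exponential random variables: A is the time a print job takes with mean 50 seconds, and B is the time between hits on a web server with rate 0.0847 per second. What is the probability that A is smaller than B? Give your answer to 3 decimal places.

0.191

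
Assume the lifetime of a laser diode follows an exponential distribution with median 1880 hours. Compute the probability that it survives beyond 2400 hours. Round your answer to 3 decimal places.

For an exponential, median = ln(2)/λ, so λ = ln 2 / 1880 = 0.000368695 per hour.
P(X > 2400) = e^(−λ·2400) = e^(−0.88487) ≈ 0.413.

0.413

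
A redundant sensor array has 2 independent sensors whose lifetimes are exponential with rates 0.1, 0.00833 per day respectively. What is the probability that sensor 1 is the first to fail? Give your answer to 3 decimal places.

The time to first failure is exponential with rate Σλ = 0.1 + 0.00833 = 0.10833.
P(sensor 1 first) = λ_1/Σλ = 0.1/0.10833 ≈ 0.923.

0.923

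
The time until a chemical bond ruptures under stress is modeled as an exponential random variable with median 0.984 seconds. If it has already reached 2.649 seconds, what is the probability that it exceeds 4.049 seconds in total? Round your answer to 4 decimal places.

0.3730

For an exponential, median = ln(2)/λ, so λ = ln 2 / 0.984 = 0.704418 per second.
P(X > s+t | X > s) = e^(−λ(s+t))/e^(−λs) = e^(−λt), independent of s = 2.649.
P(X > 1.4) = e^(−0.98619) ≈ 0.3730.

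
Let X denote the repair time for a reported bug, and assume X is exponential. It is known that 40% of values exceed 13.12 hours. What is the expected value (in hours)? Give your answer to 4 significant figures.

14.32

e^(−λ·13.12) = 0.40 ⇒ λ = −ln(0.40)/13.12 = 0.0698392.
Mean = 1/λ = 14.3186 hours.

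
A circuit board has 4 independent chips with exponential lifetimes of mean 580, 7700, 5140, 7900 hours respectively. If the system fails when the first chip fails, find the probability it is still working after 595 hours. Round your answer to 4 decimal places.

0.2741

The first failure time is exponential with rate Σλ_i = 1/580 + 1/7700 + 1/5140 + 1/7900 = 0.00217514 per hour.
P(min > 595) = e^(−0.00217514·595) = e^(−1.2942) ≈ 0.2741.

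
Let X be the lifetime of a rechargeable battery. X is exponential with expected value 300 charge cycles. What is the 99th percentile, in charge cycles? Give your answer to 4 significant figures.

1382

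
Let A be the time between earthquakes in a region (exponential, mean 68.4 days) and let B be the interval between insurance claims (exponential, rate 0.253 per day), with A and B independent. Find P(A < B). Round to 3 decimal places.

λ_1 = 1/68.4 = 0.0146199, λ_2 = 0.253.
For independent exponentials, P(A < B) = λ_1/(λ_1+λ_2) = 0.0146199/0.26762 ≈ 0.055.

0.055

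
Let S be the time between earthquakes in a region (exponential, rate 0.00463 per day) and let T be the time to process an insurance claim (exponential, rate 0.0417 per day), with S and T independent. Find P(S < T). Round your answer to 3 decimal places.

λ_1 = 0.00463, λ_2 = 0.0417.
For independent exponentials, P(S < T) = λ_1/(λ_1+λ_2) = 0.00463/0.04633 ≈ 0.100.

0.100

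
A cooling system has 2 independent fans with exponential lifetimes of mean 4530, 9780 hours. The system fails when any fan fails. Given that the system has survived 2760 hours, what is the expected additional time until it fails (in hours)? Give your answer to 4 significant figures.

3096

First-failure rate Σλ = 1/4530 + 1/9780 = 0.000323.
By memorylessness the expected residual is 1/Σλ = 3095.97 hours, regardless of the 2760 already elapsed.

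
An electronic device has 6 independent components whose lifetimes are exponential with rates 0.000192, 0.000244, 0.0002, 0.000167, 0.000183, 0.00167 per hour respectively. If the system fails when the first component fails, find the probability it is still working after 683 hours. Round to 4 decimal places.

0.1630

The time to first failure is exponential with rate Σλ = 0.000192 + 0.000244 + 0.0002 + 0.000167 + 0.000183 + 0.00167 = 0.002656.
P(min > 683) = e^(−0.002656·683) = e^(−1.814) ≈ 0.1630.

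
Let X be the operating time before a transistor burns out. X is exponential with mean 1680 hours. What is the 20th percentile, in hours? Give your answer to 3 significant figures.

The rate is λ = 1/1680 = 0.000595238 per hour.
Set 1 − e^(−λt) = 0.2, so t = −ln(0.8)/λ = 0.22314/0.000595238 ≈ 374.881 hours.

375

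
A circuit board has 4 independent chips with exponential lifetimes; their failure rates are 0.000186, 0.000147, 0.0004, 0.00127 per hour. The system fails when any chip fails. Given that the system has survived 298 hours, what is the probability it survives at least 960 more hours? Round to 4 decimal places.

Time to first failure ~ Exp(Σλ) with Σλ = 0.002003.
By memorylessness, P(T > 298+960 | T > 298) = P(T > 960) = e^(−0.002003·960) ≈ 0.1462.

0.1462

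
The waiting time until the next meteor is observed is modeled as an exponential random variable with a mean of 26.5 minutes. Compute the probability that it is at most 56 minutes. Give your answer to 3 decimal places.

The rate is λ = 1/26.5 = 0.0377358 per minute.
P(X ≤ 56) = 1 − e^(−λ·56) = 1 − e^(−2.1132) ≈ 0.879.

0.879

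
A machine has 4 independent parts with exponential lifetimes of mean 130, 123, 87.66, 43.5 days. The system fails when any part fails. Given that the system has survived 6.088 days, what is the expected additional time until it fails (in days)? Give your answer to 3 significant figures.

19.9

First-failure rate Σλ = 1/130 + 1/123 + 1/87.66 + 1/43.5 = 0.0502186.
By memorylessness the expected residual is 1/Σλ = 19.9129 days, regardless of the 6.088 already elapsed.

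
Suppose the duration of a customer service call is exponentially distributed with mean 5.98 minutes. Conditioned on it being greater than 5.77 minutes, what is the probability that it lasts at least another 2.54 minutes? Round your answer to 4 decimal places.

0.6539

The rate is λ = 1/5.98 = 0.167224 per minute.
By the memoryless property, P(X > 5.77+2.54 | X > 5.77) = P(X > 2.54).
P(X > 2.54) = e^(−0.42475) ≈ 0.6539.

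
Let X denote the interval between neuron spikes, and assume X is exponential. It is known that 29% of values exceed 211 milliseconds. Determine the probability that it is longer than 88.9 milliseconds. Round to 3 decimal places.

e^(−λ·211) = 0.29 ⇒ λ = −ln(0.29)/211 = 0.0058667.
P(X > 88.9) = e^(−0.0058667·88.9) = e^(−0.52155) ≈ 0.594.

0.594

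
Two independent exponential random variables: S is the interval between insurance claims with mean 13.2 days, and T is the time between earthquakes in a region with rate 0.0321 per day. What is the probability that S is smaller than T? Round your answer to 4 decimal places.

0.7024

λ_1 = 1/13.2 = 0.0757576, λ_2 = 0.0321.
For independent exponentials, P(S < T) = λ_1/(λ_1+λ_2) = 0.0757576/0.107858 ≈ 0.7024.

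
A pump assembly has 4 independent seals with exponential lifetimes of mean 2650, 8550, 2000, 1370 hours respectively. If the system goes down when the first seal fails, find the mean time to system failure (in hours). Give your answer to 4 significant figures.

580.0

The first failure time is exponential with rate Σλ_i = 1/2650 + 1/8550 + 1/2000 + 1/1370 = 0.00172424 per hour.
E[min] = 1/Σλ = 1/0.00172424 = 579.964 hours.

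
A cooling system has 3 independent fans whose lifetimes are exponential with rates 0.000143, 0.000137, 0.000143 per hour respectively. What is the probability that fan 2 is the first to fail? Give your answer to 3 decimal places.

0.324

The time to first failure is exponential with rate Σλ = 0.000143 + 0.000137 + 0.000143 = 0.000423.
P(fan 2 first) = λ_2/Σλ = 0.000137/0.000423 ≈ 0.324.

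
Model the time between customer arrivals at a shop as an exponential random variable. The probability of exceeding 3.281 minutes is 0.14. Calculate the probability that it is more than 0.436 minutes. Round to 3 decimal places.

e^(−λ·3.281) = 0.14 ⇒ λ = −ln(0.14)/3.281 = 0.599242.
P(X > 0.436) = e^(−0.599242·0.436) = e^(−0.26127) ≈ 0.770.

0.770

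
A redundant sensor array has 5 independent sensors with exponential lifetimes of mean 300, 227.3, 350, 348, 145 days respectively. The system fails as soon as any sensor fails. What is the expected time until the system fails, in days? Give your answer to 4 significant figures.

The first failure time is exponential with rate Σλ_i = 1/300 + 1/227.3 + 1/350 + 1/348 + 1/145 = 0.0203601 per day.
E[min] = 1/Σλ = 1/0.0203601 = 49.1158 days.

49.12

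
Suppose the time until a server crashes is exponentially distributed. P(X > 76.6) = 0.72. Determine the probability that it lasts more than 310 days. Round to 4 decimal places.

0.2646

e^(−λ·76.6) = 0.72 ⇒ λ = −ln(0.72)/76.6 = 0.00428856.
P(X > 310) = e^(−0.00428856·310) = e^(−1.3295) ≈ 0.2646.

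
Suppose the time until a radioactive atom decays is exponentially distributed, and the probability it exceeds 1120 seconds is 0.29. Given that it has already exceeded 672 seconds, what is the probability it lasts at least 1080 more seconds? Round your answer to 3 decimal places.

0.303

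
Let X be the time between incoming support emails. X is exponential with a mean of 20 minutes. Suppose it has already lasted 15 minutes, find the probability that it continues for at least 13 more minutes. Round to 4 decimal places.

0.5220

The rate is λ = 1/20 = 0.05 per minute.
By the memoryless property, P(X > 15+13 | X > 15) = P(X > 13).
P(X > 13) = e^(−0.65) ≈ 0.5220.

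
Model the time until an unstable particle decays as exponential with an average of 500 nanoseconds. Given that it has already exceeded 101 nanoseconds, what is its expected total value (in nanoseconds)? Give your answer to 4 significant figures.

The rate is λ = 1/500 = 0.002 per nanosecond.
By memorylessness, E[X | X > 101] = 101 + 1/λ = 101 + 500 = 601 nanoseconds.

601.0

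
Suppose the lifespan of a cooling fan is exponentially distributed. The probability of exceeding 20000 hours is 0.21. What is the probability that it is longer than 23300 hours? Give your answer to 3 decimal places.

e^(−λ·20000) = 0.21 ⇒ λ = −ln(0.21)/20000 = 0.0000780324.
P(X > 23300) = e^(−0.0000780324·23300) = e^(−1.8182) ≈ 0.162.

0.162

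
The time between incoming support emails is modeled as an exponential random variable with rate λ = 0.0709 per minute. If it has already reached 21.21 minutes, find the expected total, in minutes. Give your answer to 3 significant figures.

By memorylessness, E[X | X > 21.21] = 21.21 + 1/λ = 21.21 + 14.1044 = 35.3144 minutes.

35.3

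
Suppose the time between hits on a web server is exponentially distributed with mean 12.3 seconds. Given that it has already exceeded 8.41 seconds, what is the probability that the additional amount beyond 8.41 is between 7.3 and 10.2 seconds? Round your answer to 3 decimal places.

The rate is λ = 1/12.3 = 0.0813008 per second.
Memoryless: the residual past 8.41 is again Exp(λ).
P(7.3 < residual < 10.2) = e^(−λ·7.3) − e^(−λ·10.2) = 0.55239 − 0.43637 ≈ 0.116.

0.116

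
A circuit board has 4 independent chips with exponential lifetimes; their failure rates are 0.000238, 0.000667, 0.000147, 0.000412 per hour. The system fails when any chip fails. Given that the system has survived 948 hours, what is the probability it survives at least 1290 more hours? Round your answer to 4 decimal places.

0.1513

Time to first failure ~ Exp(Σλ) with Σλ = 0.001464.
By memorylessness, P(T > 948+1290 | T > 948) = P(T > 1290) = e^(−0.001464·1290) ≈ 0.1513.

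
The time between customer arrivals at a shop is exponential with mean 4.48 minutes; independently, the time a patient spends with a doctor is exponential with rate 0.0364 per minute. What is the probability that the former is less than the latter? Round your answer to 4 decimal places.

0.8598

λ_1 = 1/4.48 = 0.223214, λ_2 = 0.0364.
For independent exponentials, P(the former < the latter) = λ_1/(λ_1+λ_2) = 0.223214/0.259614 ≈ 0.8598.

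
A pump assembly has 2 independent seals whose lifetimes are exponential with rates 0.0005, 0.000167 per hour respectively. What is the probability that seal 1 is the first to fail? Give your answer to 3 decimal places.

The time to first failure is exponential with rate Σλ = 0.0005 + 0.000167 = 0.000667.
P(seal 1 first) = λ_1/Σλ = 0.0005/0.000667 ≈ 0.750.

0.750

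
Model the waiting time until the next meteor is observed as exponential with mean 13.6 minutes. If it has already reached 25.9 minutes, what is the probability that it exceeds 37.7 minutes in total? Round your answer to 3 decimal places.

0.420

The rate is λ = 1/13.6 = 0.0735294 per minute.
By the memoryless property, P(X > 25.9+11.8 | X > 25.9) = P(X > 11.8).
P(X > 11.8) = e^(−0.86765) ≈ 0.420.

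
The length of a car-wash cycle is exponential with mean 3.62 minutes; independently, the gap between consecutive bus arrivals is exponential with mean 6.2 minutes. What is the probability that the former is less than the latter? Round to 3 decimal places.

0.631

λ_1 = 1/3.62 = 0.276243, λ_2 = 1/6.2 = 0.16129.
For independent exponentials, P(the former < the latter) = λ_1/(λ_1+λ_2) = 0.276243/0.437533 ≈ 0.631.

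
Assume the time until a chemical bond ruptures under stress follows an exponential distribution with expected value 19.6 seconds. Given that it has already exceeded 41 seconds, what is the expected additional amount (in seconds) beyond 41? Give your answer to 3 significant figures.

19.6

The rate is λ = 1/19.6 = 0.0510204 per second.
By memorylessness, the remaining amount past any threshold is again Exp(λ) with mean 1/λ = 19.6 seconds.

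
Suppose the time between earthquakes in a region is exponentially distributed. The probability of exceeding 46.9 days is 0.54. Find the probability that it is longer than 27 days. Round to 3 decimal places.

e^(−λ·46.9) = 0.54 ⇒ λ = −ln(0.54)/46.9 = 0.0131383.
P(X > 27) = e^(−0.0131383·27) = e^(−0.35473) ≈ 0.701.

0.701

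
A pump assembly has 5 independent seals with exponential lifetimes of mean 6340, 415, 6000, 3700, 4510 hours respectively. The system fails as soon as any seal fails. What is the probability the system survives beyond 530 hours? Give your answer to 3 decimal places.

The first failure time is exponential with rate Σλ_i = 1/6340 + 1/415 + 1/6000 + 1/3700 + 1/4510 = 0.00322603 per hour.
P(min > 530) = e^(−0.00322603·530) = e^(−1.7098) ≈ 0.181.

0.181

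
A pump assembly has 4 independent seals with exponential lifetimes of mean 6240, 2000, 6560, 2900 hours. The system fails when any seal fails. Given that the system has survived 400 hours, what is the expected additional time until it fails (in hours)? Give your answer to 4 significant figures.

863.9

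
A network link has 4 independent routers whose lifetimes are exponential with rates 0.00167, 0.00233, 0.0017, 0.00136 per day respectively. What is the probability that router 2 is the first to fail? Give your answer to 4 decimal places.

The time to first failure is exponential with rate Σλ = 0.00167 + 0.00233 + 0.0017 + 0.00136 = 0.00706.
P(router 2 first) = λ_2/Σλ = 0.00233/0.00706 ≈ 0.3300.

0.3300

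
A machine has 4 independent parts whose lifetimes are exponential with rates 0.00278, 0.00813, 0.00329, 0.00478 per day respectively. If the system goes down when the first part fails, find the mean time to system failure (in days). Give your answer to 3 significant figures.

The time to first failure is exponential with rate Σλ = 0.00278 + 0.00813 + 0.00329 + 0.00478 = 0.01898.
E[min] = 1/Σλ = 1/0.01898 = 52.687 days.

52.7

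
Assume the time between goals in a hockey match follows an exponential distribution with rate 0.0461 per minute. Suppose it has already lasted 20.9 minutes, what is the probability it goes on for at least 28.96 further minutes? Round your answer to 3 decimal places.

The exponential is memoryless, so the remaining time is again Exp(λ): the condition X > 20.9 is irrelevant.
P(X > 28.96) = e^(−1.3351) ≈ 0.263.

0.263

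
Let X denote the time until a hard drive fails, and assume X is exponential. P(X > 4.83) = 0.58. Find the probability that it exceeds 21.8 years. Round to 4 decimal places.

0.0856

e^(−λ·4.83) = 0.58 ⇒ λ = −ln(0.58)/4.83 = 0.11278.
P(X > 21.8) = e^(−0.11278·21.8) = e^(−2.4586) ≈ 0.0856.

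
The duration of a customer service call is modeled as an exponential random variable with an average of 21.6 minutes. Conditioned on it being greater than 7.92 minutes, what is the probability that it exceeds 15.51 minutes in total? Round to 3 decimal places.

0.704

The rate is λ = 1/21.6 = 0.0462963 per minute.
By the memoryless property, P(X > 7.92+7.59 | X > 7.92) = P(X > 7.59).
P(X > 7.59) = e^(−0.35139) ≈ 0.704.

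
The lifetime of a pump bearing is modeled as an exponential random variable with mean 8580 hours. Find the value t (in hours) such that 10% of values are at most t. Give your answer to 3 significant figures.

The rate is λ = 1/8580 = 0.00011655 per hour.
Set 1 − e^(−λt) = 0.1, so t = −ln(0.9)/λ = 0.10536/0.00011655 ≈ 903.993 hours.

904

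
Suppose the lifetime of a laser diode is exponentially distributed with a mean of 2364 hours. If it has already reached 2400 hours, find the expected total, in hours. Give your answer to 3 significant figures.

4760

The rate is λ = 1/2364 = 0.000423012 per hour.
By memorylessness, E[X | X > 2400] = 2400 + 1/λ = 2400 + 2364 = 4764 hours.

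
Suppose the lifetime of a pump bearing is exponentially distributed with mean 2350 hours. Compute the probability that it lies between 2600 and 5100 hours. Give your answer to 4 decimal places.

0.2166

The rate is λ = 1/2350 = 0.000425532 per hour.
P(2600 < X < 5100) = e^(−λ·2600) − e^(−λ·5100) = 0.33075 − 0.11415 ≈ 0.2166.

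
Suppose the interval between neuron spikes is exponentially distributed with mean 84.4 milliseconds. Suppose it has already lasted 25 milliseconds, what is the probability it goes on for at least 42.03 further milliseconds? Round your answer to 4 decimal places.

0.6078

The rate is λ = 1/84.4 = 0.0118483 per millisecond.
P(X > s+t | X > s) = e^(−λ(s+t))/e^(−λs) = e^(−λt), independent of s = 25.
P(X > 42.03) = e^(−0.49799) ≈ 0.6078.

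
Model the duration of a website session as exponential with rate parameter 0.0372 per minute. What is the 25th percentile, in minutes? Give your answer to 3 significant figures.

Set 1 − e^(−λt) = 0.25, so t = −ln(0.75)/λ = 0.28768/0.0372 ≈ 7.73339 minutes.

7.73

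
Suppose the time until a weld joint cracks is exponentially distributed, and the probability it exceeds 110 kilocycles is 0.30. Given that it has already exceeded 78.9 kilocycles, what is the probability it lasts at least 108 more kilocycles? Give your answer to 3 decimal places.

0.307

From e^(−λ·110) = 0.30, λ = −ln(0.30)/110 = 0.0109452.
Memoryless: P(X > 78.9+108 | X > 78.9) = P(X > 108) = e^(−0.0109452·108) ≈ 0.307.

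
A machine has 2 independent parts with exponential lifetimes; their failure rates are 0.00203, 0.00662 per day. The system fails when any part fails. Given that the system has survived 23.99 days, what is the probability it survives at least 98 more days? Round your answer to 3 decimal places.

0.428

Time to first failure ~ Exp(Σλ) with Σλ = 0.00865.
By memorylessness, P(T > 23.99+98 | T > 23.99) = P(T > 98) = e^(−0.00865·98) ≈ 0.428.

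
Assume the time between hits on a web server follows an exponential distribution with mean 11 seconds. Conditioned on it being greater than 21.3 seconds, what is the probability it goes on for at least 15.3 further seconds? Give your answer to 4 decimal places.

The rate is λ = 1/11 = 0.0909091 per second.
P(X > s+t | X > s) = e^(−λ(s+t))/e^(−λs) = e^(−λt), independent of s = 21.3.
P(X > 15.3) = e^(−1.3909) ≈ 0.2488.

0.2488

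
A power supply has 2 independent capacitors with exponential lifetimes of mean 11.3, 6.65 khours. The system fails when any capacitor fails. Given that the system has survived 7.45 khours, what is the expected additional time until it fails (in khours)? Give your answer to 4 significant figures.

4.186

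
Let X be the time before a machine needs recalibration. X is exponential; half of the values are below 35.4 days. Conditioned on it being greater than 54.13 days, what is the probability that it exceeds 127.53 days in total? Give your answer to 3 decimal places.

0.238

For an exponential, median = ln(2)/λ, so λ = ln 2 / 35.4 = 0.0195804 per day.
P(X > s+t | X > s) = e^(−λ(s+t))/e^(−λs) = e^(−λt), independent of s = 54.13.
P(X > 73.4) = e^(−1.4372) ≈ 0.238.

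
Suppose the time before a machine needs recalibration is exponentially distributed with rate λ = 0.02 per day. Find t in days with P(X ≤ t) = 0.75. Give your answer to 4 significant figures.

69.31

Set 1 − e^(−λt) = 0.75, so t = −ln(0.25)/λ = 1.3863/0.02 ≈ 69.3147 days.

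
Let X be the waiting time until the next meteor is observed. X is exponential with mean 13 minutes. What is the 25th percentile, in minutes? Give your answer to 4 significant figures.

3.740

The rate is λ = 1/13 = 0.0769231 per minute.
Set 1 − e^(−λt) = 0.25, so t = −ln(0.75)/λ = 0.28768/0.0769231 ≈ 3.73987 minutes.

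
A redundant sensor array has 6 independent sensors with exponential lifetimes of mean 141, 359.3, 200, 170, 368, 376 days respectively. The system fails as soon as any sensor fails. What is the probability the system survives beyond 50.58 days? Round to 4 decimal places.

The first failure time is exponential with rate Σλ_i = 1/141 + 1/359.3 + 1/200 + 1/170 + 1/368 + 1/376 = 0.0261347 per day.
P(min > 50.58) = e^(−0.0261347·50.58) = e^(−1.3219) ≈ 0.2666.

0.2666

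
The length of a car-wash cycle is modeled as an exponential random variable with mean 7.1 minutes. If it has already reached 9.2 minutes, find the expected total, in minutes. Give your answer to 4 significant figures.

16.30

The rate is λ = 1/7.1 = 0.140845 per minute.
By memorylessness, E[X | X > 9.2] = 9.2 + 1/λ = 9.2 + 7.1 = 16.3 minutes.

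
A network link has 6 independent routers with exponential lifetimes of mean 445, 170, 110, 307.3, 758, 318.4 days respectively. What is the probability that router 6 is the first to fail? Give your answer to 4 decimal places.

0.1260

Rates: λ_i = 1/mean_i → 0.00224719, 0.00588235, 0.00909091, 0.00325415, 0.00131926, 0.0031407; Σλ = 0.0249346.
P(router 6 first) = λ_6/Σλ = 0.0031407/0.0249346 ≈ 0.1260.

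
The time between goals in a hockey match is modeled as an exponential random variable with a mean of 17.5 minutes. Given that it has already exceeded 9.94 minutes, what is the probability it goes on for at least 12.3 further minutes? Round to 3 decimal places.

0.495

The rate is λ = 1/17.5 = 0.0571429 per minute.
The exponential is memoryless, so the remaining time is again Exp(λ): the condition X > 9.94 is irrelevant.
P(X > 12.3) = e^(−0.70286) ≈ 0.495.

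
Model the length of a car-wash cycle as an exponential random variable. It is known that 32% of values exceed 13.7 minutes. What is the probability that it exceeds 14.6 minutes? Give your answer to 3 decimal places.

0.297

e^(−λ·13.7) = 0.32 ⇒ λ = −ln(0.32)/13.7 = 0.0831704.
P(X > 14.6) = e^(−0.0831704·14.6) = e^(−1.2143) ≈ 0.297.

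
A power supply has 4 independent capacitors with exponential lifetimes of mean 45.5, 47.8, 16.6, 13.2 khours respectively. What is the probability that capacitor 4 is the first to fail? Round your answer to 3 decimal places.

0.423

Rates: λ_i = 1/mean_i → 0.021978, 0.0209205, 0.060241, 0.0757576; Σλ = 0.178897.
P(capacitor 4 first) = λ_4/Σλ = 0.0757576/0.178897 ≈ 0.423.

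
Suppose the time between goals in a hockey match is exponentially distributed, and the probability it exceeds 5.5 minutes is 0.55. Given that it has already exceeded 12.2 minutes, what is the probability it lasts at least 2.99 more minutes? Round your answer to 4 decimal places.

From e^(−λ·5.5) = 0.55, λ = −ln(0.55)/5.5 = 0.108698.
Memoryless: P(X > 12.2+2.99 | X > 12.2) = P(X > 2.99) = e^(−0.108698·2.99) ≈ 0.7225.

0.7225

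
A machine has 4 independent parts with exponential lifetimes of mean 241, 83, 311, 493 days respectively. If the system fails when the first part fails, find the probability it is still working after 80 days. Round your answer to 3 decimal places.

The first failure time is exponential with rate Σλ_i = 1/241 + 1/83 + 1/311 + 1/493 = 0.0214414 per day.
P(min > 80) = e^(−0.0214414·80) = e^(−1.7153) ≈ 0.180.

0.180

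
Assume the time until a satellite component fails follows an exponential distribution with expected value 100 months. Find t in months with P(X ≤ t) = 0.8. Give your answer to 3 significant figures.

161

The rate is λ = 1/100 = 0.01 per month.
Set 1 − e^(−λt) = 0.8, so t = −ln(0.2)/λ = 1.6094/0.01 ≈ 160.944 months.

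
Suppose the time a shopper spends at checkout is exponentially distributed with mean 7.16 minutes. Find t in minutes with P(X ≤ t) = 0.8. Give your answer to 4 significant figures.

11.52

The rate is λ = 1/7.16 = 0.139665 per minute.
Set 1 − e^(−λt) = 0.8, so t = −ln(0.2)/λ = 1.6094/0.139665 ≈ 11.5236 minutes.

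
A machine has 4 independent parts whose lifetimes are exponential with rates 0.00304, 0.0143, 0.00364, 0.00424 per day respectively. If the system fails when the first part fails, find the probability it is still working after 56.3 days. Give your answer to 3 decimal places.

The time to first failure is exponential with rate Σλ = 0.00304 + 0.0143 + 0.00364 + 0.00424 = 0.02522.
P(min > 56.3) = e^(−0.02522·56.3) = e^(−1.4199) ≈ 0.242.

0.242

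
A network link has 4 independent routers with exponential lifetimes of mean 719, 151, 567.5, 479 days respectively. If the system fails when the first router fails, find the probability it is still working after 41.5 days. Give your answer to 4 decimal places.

The first failure time is exponential with rate Σλ_i = 1/719 + 1/151 + 1/567.5 + 1/479 = 0.0118631 per day.
P(min > 41.5) = e^(−0.0118631·41.5) = e^(−0.49232) ≈ 0.6112.

0.6112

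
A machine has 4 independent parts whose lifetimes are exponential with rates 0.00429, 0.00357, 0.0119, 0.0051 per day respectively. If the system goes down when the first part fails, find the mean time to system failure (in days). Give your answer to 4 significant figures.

The time to first failure is exponential with rate Σλ = 0.00429 + 0.00357 + 0.0119 + 0.0051 = 0.02486.
E[min] = 1/Σλ = 1/0.02486 = 40.2253 days.

40.23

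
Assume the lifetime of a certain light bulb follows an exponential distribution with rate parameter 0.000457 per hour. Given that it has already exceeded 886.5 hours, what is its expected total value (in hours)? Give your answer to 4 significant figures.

By memorylessness, E[X | X > 886.5] = 886.5 + 1/λ = 886.5 + 2188.18 = 3074.68 hours.

3075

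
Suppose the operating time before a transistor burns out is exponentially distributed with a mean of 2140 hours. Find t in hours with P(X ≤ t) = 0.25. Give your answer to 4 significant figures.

615.6

The rate is λ = 1/2140 = 0.00046729 per hour.
Set 1 − e^(−λt) = 0.25, so t = −ln(0.75)/λ = 0.28768/0.00046729 ≈ 615.64 hours.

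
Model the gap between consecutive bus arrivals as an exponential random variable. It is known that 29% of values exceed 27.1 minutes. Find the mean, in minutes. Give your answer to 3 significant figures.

21.9

e^(−λ·27.1) = 0.29 ⇒ λ = −ln(0.29)/27.1 = 0.045678.
Mean = 1/λ = 21.8924 minutes.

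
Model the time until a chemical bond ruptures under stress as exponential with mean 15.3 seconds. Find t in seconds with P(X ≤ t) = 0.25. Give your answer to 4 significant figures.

The rate is λ = 1/15.3 = 0.0653595 per second.
Set 1 − e^(−λt) = 0.25, so t = −ln(0.75)/λ = 0.28768/0.0653595 ≈ 4.40154 seconds.

4.402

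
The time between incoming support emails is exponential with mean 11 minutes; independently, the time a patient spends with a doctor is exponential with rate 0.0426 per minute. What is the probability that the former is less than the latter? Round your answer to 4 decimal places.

λ_1 = 1/11 = 0.0909091, λ_2 = 0.0426.
For independent exponentials, P(the former < the latter) = λ_1/(λ_1+λ_2) = 0.0909091/0.133509 ≈ 0.6809.

0.6809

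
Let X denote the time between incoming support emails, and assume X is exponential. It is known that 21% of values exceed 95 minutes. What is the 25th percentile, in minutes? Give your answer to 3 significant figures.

17.5

e^(−λ·95) = 0.21 ⇒ λ = −ln(0.21)/95 = 0.0164279.
25th percentile: 1 − e^(−λt) = 0.25, t = −ln(0.75)/λ = 17.5118 minutes.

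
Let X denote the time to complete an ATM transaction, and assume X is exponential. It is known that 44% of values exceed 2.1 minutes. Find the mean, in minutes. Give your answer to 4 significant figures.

2.558

e^(−λ·2.1) = 0.44 ⇒ λ = −ln(0.44)/2.1 = 0.390943.
Mean = 1/λ = 2.55792 minutes.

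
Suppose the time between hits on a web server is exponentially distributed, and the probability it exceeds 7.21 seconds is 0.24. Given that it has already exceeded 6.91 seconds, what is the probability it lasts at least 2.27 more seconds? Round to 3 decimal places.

From e^(−λ·7.21) = 0.24, λ = −ln(0.24)/7.21 = 0.197936.
Memoryless: P(X > 6.91+2.27 | X > 6.91) = P(X > 2.27) = e^(−0.197936·2.27) ≈ 0.638.

0.638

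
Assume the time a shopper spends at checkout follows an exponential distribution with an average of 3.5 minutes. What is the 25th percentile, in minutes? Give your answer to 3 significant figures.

1.01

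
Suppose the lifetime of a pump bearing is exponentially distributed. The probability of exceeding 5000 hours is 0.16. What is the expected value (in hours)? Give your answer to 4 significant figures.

2728

e^(−λ·5000) = 0.16 ⇒ λ = −ln(0.16)/5000 = 0.000366516.
Mean = 1/λ = 2728.39 hours.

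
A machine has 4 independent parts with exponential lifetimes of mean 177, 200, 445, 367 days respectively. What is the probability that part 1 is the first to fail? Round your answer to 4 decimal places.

0.3617

Rates: λ_i = 1/mean_i → 0.00564972, 0.005, 0.00224719, 0.0027248; Σλ = 0.0156217.
P(part 1 first) = λ_1/Σλ = 0.00564972/0.0156217 ≈ 0.3617.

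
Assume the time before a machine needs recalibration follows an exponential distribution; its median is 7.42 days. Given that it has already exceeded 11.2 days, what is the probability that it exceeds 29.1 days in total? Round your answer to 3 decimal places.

For an exponential, median = ln(2)/λ, so λ = ln 2 / 7.42 = 0.0934161 per day.
P(X > s+t | X > s) = e^(−λ(s+t))/e^(−λs) = e^(−λt), independent of s = 11.2.
P(X > 17.9) = e^(−1.6721) ≈ 0.188.

0.188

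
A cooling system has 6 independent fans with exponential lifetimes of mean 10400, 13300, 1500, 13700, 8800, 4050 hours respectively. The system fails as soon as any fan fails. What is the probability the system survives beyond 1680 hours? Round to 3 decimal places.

The first failure time is exponential with rate Σλ_i = 1/10400 + 1/13300 + 1/1500 + 1/13700 + 1/8800 + 1/4050 = 0.00127155 per hour.
P(min > 1680) = e^(−0.00127155·1680) = e^(−2.1362) ≈ 0.118.

0.118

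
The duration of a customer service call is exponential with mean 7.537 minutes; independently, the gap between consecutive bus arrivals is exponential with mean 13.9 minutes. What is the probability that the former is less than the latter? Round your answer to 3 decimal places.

0.648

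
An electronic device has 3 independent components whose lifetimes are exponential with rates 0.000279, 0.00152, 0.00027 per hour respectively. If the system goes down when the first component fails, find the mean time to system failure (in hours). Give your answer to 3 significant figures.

483

The time to first failure is exponential with rate Σλ = 0.000279 + 0.00152 + 0.00027 = 0.002069.
E[min] = 1/Σλ = 1/0.002069 = 483.325 hours.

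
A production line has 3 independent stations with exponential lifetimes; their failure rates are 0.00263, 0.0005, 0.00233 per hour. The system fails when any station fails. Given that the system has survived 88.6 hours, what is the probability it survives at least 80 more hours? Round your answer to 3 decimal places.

Time to first failure ~ Exp(Σλ) with Σλ = 0.00546.
By memorylessness, P(T > 88.6+80 | T > 88.6) = P(T > 80) = e^(−0.00546·80) ≈ 0.646.

0.646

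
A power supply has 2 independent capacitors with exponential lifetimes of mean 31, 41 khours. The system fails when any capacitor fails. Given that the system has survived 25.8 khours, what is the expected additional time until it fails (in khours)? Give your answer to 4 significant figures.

17.65

First-failure rate Σλ = 1/31 + 1/41 = 0.0566483.
By memorylessness the expected residual is 1/Σλ = 17.6528 khours, regardless of the 25.8 already elapsed.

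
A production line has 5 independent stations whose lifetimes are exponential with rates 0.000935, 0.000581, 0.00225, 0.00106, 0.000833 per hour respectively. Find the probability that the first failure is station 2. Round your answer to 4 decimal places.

0.1027

The time to first failure is exponential with rate Σλ = 0.000935 + 0.000581 + 0.00225 + 0.00106 + 0.000833 = 0.005659.
P(station 2 first) = λ_2/Σλ = 0.000581/0.005659 ≈ 0.1027.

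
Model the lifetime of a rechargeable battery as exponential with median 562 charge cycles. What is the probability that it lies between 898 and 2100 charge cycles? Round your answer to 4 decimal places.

0.2553

For an exponential, median = ln(2)/λ, so λ = ln 2 / 562 = 0.00123336 per charge cycle.
P(898 < X < 2100) = e^(−λ·898) − e^(−λ·2100) = 0.33037 − 0.07502 ≈ 0.2553.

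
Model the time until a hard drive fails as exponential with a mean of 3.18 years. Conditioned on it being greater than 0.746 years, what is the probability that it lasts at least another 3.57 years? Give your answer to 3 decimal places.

The rate is λ = 1/3.18 = 0.314465 per year.
P(X > s+t | X > s) = e^(−λ(s+t))/e^(−λs) = e^(−λt), independent of s = 0.746.
P(X > 3.57) = e^(−1.1226) ≈ 0.325.

0.325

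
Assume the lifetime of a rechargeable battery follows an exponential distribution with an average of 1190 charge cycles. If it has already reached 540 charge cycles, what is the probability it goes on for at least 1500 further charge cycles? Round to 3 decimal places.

The rate is λ = 1/1190 = 0.000840336 per charge cycle.
By the memoryless property, P(X > 540+1500 | X > 540) = P(X > 1500).
P(X > 1500) = e^(−1.2605) ≈ 0.284.

0.284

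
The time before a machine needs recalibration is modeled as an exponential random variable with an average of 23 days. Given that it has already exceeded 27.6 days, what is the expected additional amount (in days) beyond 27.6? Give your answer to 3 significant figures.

The rate is λ = 1/23 = 0.0434783 per day.
By memorylessness, the remaining amount past any threshold is again Exp(λ) with mean 1/λ = 23 days.

23.0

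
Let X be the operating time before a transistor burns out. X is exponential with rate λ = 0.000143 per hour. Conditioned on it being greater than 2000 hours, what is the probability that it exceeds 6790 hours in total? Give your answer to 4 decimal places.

The exponential is memoryless, so the remaining time is again Exp(λ): the condition X > 2000 is irrelevant.
P(X > 4790) = e^(−0.68497) ≈ 0.5041.

0.5041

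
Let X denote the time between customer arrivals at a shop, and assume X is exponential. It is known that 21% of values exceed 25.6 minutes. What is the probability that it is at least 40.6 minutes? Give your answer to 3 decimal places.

e^(−λ·25.6) = 0.21 ⇒ λ = −ln(0.21)/25.6 = 0.0609628.
P(X > 40.6) = e^(−0.0609628·40.6) = e^(−2.4751) ≈ 0.084.

0.084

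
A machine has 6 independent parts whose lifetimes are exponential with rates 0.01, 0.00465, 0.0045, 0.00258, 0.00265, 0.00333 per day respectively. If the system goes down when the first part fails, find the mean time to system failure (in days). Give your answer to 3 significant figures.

36.1

The time to first failure is exponential with rate Σλ = 0.01 + 0.00465 + 0.0045 + 0.00258 + 0.00265 + 0.00333 = 0.02771.
E[min] = 1/Σλ = 1/0.02771 = 36.0881 days.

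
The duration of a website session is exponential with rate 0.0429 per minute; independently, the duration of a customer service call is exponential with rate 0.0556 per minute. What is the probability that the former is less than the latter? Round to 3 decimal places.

λ_1 = 0.0429, λ_2 = 0.0556.
For independent exponentials, P(the former < the latter) = λ_1/(λ_1+λ_2) = 0.0429/0.0985 ≈ 0.436.

0.436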